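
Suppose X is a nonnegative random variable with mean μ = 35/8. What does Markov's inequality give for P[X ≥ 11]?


μ = E[X] = 35/8, a = 11.
Markov: P[X ≥ 11] ≤ μ/a = (35/8)/11 = 35/88.
Numerically: ≈ 0.397727.
(Since a = 11 > μ = 4.375000, the bound 35/88 is < 1 and informative.)

P[X ≥ 11] ≤ 35/88 ≈ 0.397727.


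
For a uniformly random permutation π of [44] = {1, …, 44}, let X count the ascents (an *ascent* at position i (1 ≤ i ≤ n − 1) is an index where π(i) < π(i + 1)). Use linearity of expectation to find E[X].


Write X = Σ X_I over i = 1, …, 43, with X_I the indicator of one ascent.
There are 43 indicators.
For each fixed i, the pair (π(i), π(i+1)) is a uniformly random ordered pair of distinct values from {1, …, 44}; by symmetry P[π(i) < π(i+1)] = 1/2.
By linearity: E[X] = 43 · (1/2) = (44 − 1) · (1/2) = 43/2 ≈ 21.5000.

E[X] = 43/2 = 21.5000.


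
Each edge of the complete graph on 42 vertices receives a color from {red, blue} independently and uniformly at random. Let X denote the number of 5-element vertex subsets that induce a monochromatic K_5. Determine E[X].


Let X = Σ_S X_S over the C(42, 5) = 850668 subsets S of size 5, where X_S = 1 if the K_5 on S is monochromatic.
For a fixed S, the K_5 on S has C(5, 2) = 10 edges. P[all 10 edges red] = (1/2)^10, and likewise for blue, so P[monochromatic] = 2·(1/2)^10 = 2^{1 − 10} = 1/512.
By linearity: E[X] = C(42, 5) · 2^{1 − 10} = 850668 · 1/512 = 212667/128.
Numerically: E[X] ≈ 1661.461.

E[X] = C(42,5)·2^(1−C(5,2)) = 212667/128 ≈ 1661.461.


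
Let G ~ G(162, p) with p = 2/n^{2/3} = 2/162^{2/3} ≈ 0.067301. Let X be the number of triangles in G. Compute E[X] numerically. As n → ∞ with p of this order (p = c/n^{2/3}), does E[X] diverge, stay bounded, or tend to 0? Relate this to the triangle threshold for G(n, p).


Number of potential triangles: C(162, 3) = 695520.
Each occurs with probability p³ ≈ (0.067301)³ ≈ 3.0483158e-04.
By linearity: E[X] = C(162, 3)·p³ ≈ 695520 · 3.0483158e-04 ≈ 212.01646.
Since α = 2/3 < 1, p = c/n^{2/3} ≫ 1/n is above the triangle threshold p ~ 1/n. Asymptotically E[X] ~ (c³/6)·n^{3(1−α)} = (2³/6)·n^{1} → ∞; triangles are abundant w.h.p.

E[X] ≈ 212.01646; in regime p = Θ(1/n^{2/3}) E[X] diverges (above the triangle threshold p ~ 1/n).


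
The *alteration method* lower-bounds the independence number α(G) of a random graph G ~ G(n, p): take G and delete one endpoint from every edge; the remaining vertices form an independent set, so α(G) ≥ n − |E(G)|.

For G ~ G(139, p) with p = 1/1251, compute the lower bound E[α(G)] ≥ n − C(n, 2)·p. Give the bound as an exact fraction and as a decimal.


E[|E(G)|] = C(139, 2)·p = 9591 · (1/1251) = 23/3.
E[α(G)] ≥ n − E[|E(G)|] = 139 − 23/3 = 394/3.
Numerically: ≈ 131.3333.
(This is only a lower bound; the true E[α(G)] may be larger.)

E[α(G)] ≥ 394/3 ≈ 131.3333.


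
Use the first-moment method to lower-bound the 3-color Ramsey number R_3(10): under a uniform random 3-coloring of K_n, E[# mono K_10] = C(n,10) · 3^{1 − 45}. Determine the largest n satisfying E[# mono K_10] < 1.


We need C(n, 10) · 3^{1 − 45} < 1, i.e. C(n, 10) < 3^{45 − 1} = 984770902183611232881.
Check values of n near the boundary:
  n = 567: C(567, 10) = 873787071273467749398; 873787071273467749398 < 984770902183611232881? YES
  n = 568: C(568, 10) = 889446337783744949208; 889446337783744949208 < 984770902183611232881? YES
  n = 569: C(569, 10) = 905357721286137524328; 905357721286137524328 < 984770902183611232881? YES
  n = 570: C(570, 10) = 921524823451961408691; 921524823451961408691 < 984770902183611232881? YES
  n = 571: C(571, 10) = 937951290893172842001; 937951290893172842001 < 984770902183611232881? YES
  n = 572: C(572, 10) = 954640815642161682606; 954640815642161682606 < 984770902183611232881? YES
  n = 573: C(573, 10) = 971597135635805762226; 971597135635805762226 < 984770902183611232881? YES
  n = 574: C(574, 10) = 988824035203816502691; 988824035203816502691 < 984770902183611232881? NO
The largest n with C(n, 10) < 984770902183611232881 is n = 573 (where E[X] = 35985079097622435638/36472996377170786403 ≈ 0.987). Hence R_3(10) > 573, i.e. R_3(10) ≥ 574.

Largest n = 573; hence R_3(10) > 573.


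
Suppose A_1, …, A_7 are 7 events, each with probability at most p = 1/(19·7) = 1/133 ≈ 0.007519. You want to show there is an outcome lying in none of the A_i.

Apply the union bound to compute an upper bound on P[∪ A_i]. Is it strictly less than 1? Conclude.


Union bound: P[∪_{i=1}^{7} A_i] ≤ Σ_i P[A_i] ≤ 7·p = 7·(1/133) = 1/19.
Numerically: 1/19 ≈ 0.052632.
Is 1/19 < 1? YES.
Since P[∪ A_i] ≤ 1/19 < 1, the complement has P[∩ A_i^c] ≥ 1 − 1/19 = 18/19 > 0, so some outcome avoids every A_i.

7·p = 1/19 ≈ 0.052632; existence CERTIFIED by the union bound.


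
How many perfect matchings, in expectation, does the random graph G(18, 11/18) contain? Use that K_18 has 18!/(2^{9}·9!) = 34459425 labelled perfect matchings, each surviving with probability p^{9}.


K_18 has 18!/(2^{9}·9!) = 34459425 labelled perfect matchings.
For each such perfect matching H, let X_H = 1 if all 9 edges of H are present in G. Then P[X_H = 1] = p^{9} = (11/18)^{9} = 2357947691/198359290368.
By linearity of expectation: E[X] = Σ_H E[X_H] = 34459425 · p^{9} = 34459425 · 2357947691/198359290368 = 1003129896443675/2448880128.
Numerically: E[X] ≈ 4.096e+05.

E[X] = 34459425 · (11/18)^{9} = 1003129896443675/2448880128 ≈ 4.096e+05.


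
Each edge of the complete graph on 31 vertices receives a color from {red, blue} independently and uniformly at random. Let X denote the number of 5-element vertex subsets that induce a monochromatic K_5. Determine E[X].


Let X = Σ_S X_S over the C(31, 5) = 169911 subsets S of size 5, where X_S = 1 if the K_5 on S is monochromatic.
For a fixed S, the K_5 on S has C(5, 2) = 10 edges. P[all 10 edges red] = (1/2)^10, and likewise for blue, so P[monochromatic] = 2·(1/2)^10 = 2^{1 − 10} = 1/512.
Summing: E[X] = C(31, 5) · 2^{1 − 10} = 169911 · 1/512 = 169911/512.
Numerically: E[X] ≈ 331.8574.

E[X] = C(31,5)·2^(1−C(5,2)) = 169911/512 ≈ 331.8574.


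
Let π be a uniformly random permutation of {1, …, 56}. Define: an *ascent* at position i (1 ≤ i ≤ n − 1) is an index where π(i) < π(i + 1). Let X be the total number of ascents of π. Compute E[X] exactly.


Write X = Σ X_I over i = 1, …, 55, with X_I the indicator of one ascent.
There are 55 indicators.
For each fixed i, the pair (π(i), π(i+1)) is a uniformly random ordered pair of distinct values from {1, …, 56}; by symmetry P[π(i) < π(i+1)] = 1/2.
By linearity: E[X] = 55 · (1/2) = (56 − 1) · (1/2) = 55/2 ≈ 27.50000.

E[X] = 55/2 = 27.50000.


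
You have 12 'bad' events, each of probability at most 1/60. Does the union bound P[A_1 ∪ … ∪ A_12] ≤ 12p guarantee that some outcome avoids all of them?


Union bound: P[∪_{i=1}^{12} A_i] ≤ Σ_i P[A_i] ≤ 12·p = 12·(1/60) = 1/5.
Numerically: 1/5 ≈ 0.200000.
Is 1/5 < 1? YES.
Since P[∪ A_i] ≤ 1/5 < 1, the complement has P[∩ A_i^c] ≥ 1 − 1/5 = 4/5 > 0, so some outcome avoids every A_i.

12·p = 1/5 ≈ 0.200000; existence CERTIFIED by the union bound.


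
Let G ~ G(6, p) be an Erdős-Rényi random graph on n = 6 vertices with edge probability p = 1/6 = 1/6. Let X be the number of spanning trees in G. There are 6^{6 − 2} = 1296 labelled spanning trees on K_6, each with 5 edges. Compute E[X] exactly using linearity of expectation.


K_6 has 6^{6 − 2} = 1296 labelled spanning trees.
For each such spanning tree H, let X_H = 1 if all 5 edges of H are present in G. Then P[X_H = 1] = p^{5} = (1/6)^{5} = 1/7776.
Summing the indicators: E[X] = Σ_H E[X_H] = 1296 · p^{5} = 1296 · 1/7776 = 1/6.
Numerically: E[X] ≈ 0.167.

E[X] = 1296 · (1/6)^{5} = 1/6 ≈ 0.167.


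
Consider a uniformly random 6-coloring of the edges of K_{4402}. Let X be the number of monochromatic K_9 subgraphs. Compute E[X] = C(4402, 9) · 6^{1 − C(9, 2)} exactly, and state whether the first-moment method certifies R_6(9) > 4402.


E[X] = C(4402, 9) · 6^{1 − 36} = 1696419745356657449393393700 · 6^{−35} = 1696419745356657449393393700/1719070799748422591028658176.
As a reduced fraction: E[X] = 141368312113054787449449475/143255899979035215919054848 ≈ 0.986824.
Is E[X] < 1? YES.
Since E[X] < 1, there exists a 6-coloring of K_{4402} with no monochromatic K_9; hence R_6(9) > 4402.

E[X] = 141368312113054787449449475/143255899979035215919054848 ≈ 0.986824; E[X] < 1, so R_6(9) > 4402.


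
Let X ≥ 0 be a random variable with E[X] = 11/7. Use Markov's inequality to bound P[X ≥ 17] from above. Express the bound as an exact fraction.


μ = E[X] = 11/7, a = 17.
Markov: P[X ≥ 17] ≤ μ/a = (11/7)/17 = 11/119.
Numerically: ≈ 0.09244.
(Since a = 17 > μ = 1.57143, the bound 11/119 is < 1 and informative.)

P[X ≥ 17] ≤ 11/119 ≈ 0.09244.


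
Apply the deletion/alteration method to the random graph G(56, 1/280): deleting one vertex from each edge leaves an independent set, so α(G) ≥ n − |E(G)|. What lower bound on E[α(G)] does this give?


E[|E(G)|] = C(56, 2)·p = 1540 · (1/280) = 11/2.
E[α(G)] ≥ n − E[|E(G)|] = 56 − 11/2 = 101/2.
Numerically: ≈ 50.500000.
(This is only a lower bound; the true E[α(G)] may be larger.)

E[α(G)] ≥ 101/2 ≈ 50.500000.


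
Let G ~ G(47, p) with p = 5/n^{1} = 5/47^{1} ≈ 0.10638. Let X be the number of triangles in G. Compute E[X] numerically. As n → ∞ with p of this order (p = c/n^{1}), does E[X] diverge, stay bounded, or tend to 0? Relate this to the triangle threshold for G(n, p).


Number of potential triangles: C(47, 3) = 16215.
Each occurs with probability p³ ≈ (0.10638)³ ≈ 1.2039721e-03.
By linearity: E[X] = C(47, 3)·p³ ≈ 16215 · 1.2039721e-03 ≈ 19.52241.
Here α = 1, so p = 5/n is exactly at the triangle threshold p ~ 1/n. Asymptotically E[X] → c³/6 = 5³/6 = 125/6 ≈ 20.83333, a bounded constant. In this regime the triangle count is asymptotically Poisson(c³/6).

E[X] ≈ 19.52241; in regime p = Θ(1/n^{1}) E[X] stays bounded (at the triangle threshold p ~ 1/n).


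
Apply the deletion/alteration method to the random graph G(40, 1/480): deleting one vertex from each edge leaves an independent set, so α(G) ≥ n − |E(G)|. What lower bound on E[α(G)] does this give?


E[|E(G)|] = C(40, 2)·p = 780 · (1/480) = 13/8.
E[α(G)] ≥ n − E[|E(G)|] = 40 − 13/8 = 307/8.
Numerically: ≈ 38.375000.
(This is only a lower bound; the true E[α(G)] may be larger.)

E[α(G)] ≥ 307/8 ≈ 38.375000.


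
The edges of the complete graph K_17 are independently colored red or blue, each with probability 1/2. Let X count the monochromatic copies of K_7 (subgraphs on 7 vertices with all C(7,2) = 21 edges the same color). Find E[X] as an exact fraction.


Let X = Σ_S X_S over the C(17, 7) = 19448 subsets S of size 7, where X_S = 1 if the K_7 on S is monochromatic.
For a fixed S, the K_7 on S has C(7, 2) = 21 edges. P[all 21 edges red] = (1/2)^21, and likewise for blue, so P[monochromatic] = 2·(1/2)^21 = 2^{1 − 21} = 1/1048576.
Summing: E[X] = C(17, 7) · 2^{1 − 21} = 19448 · 1/1048576 = 2431/131072.
Numerically: E[X] ≈ 0.019.

E[X] = C(17,7)·2^(1−C(7,2)) = 2431/131072 ≈ 0.019.


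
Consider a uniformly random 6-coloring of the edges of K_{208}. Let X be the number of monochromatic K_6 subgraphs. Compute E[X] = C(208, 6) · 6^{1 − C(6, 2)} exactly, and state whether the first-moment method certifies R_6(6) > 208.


E[X] = C(208, 6) · 6^{1 − 15} = 104579959848 · 6^{−14} = 104579959848/78364164096.
As a reduced fraction: E[X] = 4357498327/3265173504 ≈ 1.3345.
Is E[X] < 1? NO.
Since E[X] ≥ 1, the first-moment bound is inconclusive at n = 208; it does NOT by itself certify R_6(6) > 208.

E[X] = 4357498327/3265173504 ≈ 1.3345; E[X] ≥ 1; first-moment method inconclusive here.


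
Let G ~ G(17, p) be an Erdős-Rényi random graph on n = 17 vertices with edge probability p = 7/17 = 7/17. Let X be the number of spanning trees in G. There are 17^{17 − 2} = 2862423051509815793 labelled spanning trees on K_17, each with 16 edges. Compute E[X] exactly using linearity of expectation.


K_17 has 17^{17 − 2} = 2862423051509815793 labelled spanning trees.
For each such spanning tree H, let X_H = 1 if all 16 edges of H are present in G. Then P[X_H = 1] = p^{16} = (7/17)^{16} = 33232930569601/48661191875666868481.
By linearity of expectation: E[X] = Σ_H E[X_H] = 2862423051509815793 · p^{16} = 2862423051509815793 · 33232930569601/48661191875666868481 = 33232930569601/17.
Numerically: E[X] ≈ 1.95488e+12.

E[X] = 2862423051509815793 · (7/17)^{16} = 33232930569601/17 ≈ 1.95488e+12.


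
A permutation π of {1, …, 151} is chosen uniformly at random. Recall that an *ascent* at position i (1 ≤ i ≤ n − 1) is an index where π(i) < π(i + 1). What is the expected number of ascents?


Write X = Σ X_I over i = 1, …, 150, with X_I the indicator of one ascent.
There are 150 indicators.
For each fixed i, the pair (π(i), π(i+1)) is a uniformly random ordered pair of distinct values from {1, …, 151}; by symmetry P[π(i) < π(i+1)] = 1/2.
By linearity: E[X] = 150 · (1/2) = (151 − 1) · (1/2) = 75 ≈ 75.0000.

E[X] = 75 = 75.0000.


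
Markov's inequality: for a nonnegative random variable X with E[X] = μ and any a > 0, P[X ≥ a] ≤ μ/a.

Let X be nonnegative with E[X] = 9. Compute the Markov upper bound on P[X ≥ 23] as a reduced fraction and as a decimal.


μ = E[X] = 9, a = 23.
Markov: P[X ≥ 23] ≤ μ/a = (9)/23 = 9/23.
Numerically: ≈ 0.391304.
(Since a = 23 > μ = 9.000000, the bound 9/23 is < 1 and informative.)

P[X ≥ 23] ≤ 9/23 ≈ 0.391304.


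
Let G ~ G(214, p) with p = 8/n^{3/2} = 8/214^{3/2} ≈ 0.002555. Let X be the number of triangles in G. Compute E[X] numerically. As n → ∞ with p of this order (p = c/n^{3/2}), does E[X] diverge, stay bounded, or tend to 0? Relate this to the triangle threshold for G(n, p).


Number of potential triangles: C(214, 3) = 1610564.
Each occurs with probability p³ ≈ (0.002555)³ ≈ 1.668814e-08.
By linearity: E[X] = C(214, 3)·p³ ≈ 1610564 · 1.668814e-08 ≈ 0.0269.
Since α = 3/2 > 1, p = c/n^{3/2} = o(1/n) is below the triangle threshold p ~ 1/n. Asymptotically E[X] ~ (c³/6)·n^{3(1−α)} = (8³/6)·n^{-1.5} → 0, so by Markov's inequality G has no triangles w.h.p.

E[X] ≈ 0.0269; in regime p = Θ(1/n^{3/2}) E[X] tends to 0 (below the triangle threshold p ~ 1/n).


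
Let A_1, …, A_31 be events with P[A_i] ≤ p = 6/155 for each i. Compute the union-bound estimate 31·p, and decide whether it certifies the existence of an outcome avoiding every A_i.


Union bound: P[∪_{i=1}^{31} A_i] ≤ Σ_i P[A_i] ≤ 31·p = 31·(6/155) = 6/5.
Numerically: 6/5 ≈ 1.2000000.
Is 6/5 < 1? NO.
Since the bound 6/5 is ≥ 1, the union bound is uninformative here; it does NOT by itself certify existence.

31·p = 6/5 ≈ 1.2000000; existence NOT certified by the union bound.


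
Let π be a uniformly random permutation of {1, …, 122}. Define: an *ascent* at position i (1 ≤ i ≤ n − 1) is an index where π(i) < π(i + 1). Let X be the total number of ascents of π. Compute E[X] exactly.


Write X = Σ X_I over i = 1, …, 121, with X_I the indicator of one ascent.
There are 121 indicators.
For each fixed i, the pair (π(i), π(i+1)) is a uniformly random ordered pair of distinct values from {1, …, 122}; by symmetry P[π(i) < π(i+1)] = 1/2.
By linearity: E[X] = 121 · (1/2) = (122 − 1) · (1/2) = 121/2 ≈ 60.500000.

E[X] = 121/2 = 60.500000.


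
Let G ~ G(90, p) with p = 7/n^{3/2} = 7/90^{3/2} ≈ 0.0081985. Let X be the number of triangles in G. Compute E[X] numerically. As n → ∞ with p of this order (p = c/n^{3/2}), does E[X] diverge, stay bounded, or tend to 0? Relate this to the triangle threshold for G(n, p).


Number of potential triangles: C(90, 3) = 117480.
Each occurs with probability p³ ≈ (0.0081985)³ ≈ 5.5106500e-07.
By linearity: E[X] = C(90, 3)·p³ ≈ 117480 · 5.5106500e-07 ≈ 0.06474.
Since α = 3/2 > 1, p = c/n^{3/2} = o(1/n) is below the triangle threshold p ~ 1/n. Asymptotically E[X] ~ (c³/6)·n^{3(1−α)} = (7³/6)·n^{-1.5} → 0, so by Markov's inequality G has no triangles w.h.p.

E[X] ≈ 0.06474; in regime p = Θ(1/n^{3/2}) E[X] tends to 0 (below the triangle threshold p ~ 1/n).


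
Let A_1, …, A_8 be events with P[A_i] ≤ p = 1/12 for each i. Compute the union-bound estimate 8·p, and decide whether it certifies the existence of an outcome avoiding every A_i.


Union bound: P[∪_{i=1}^{8} A_i] ≤ Σ_i P[A_i] ≤ 8·p = 8·(1/12) = 2/3.
Numerically: 2/3 ≈ 0.667.
Is 2/3 < 1? YES.
Since P[∪ A_i] ≤ 2/3 < 1, the complement has P[∩ A_i^c] ≥ 1 − 2/3 = 1/3 > 0, so some outcome avoids every A_i.

8·p = 2/3 ≈ 0.667; existence CERTIFIED by the union bound.


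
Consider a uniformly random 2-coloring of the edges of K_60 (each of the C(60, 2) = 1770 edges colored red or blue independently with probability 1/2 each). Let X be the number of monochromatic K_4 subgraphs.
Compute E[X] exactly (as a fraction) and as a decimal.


Let X = Σ_S X_S over the C(60, 4) = 487635 subsets S of size 4, where X_S = 1 if the K_4 on S is monochromatic.
For a fixed S, the K_4 on S has C(4, 2) = 6 edges. P[all 6 edges red] = (1/2)^6, and likewise for blue, so P[monochromatic] = 2·(1/2)^6 = 2^{1 − 6} = 1/32.
By linearity of expectation: E[X] = C(60, 4) · 2^{1 − 6} = 487635 · 1/32 = 487635/32.
Numerically: E[X] ≈ 15238.594.

E[X] = C(60,4)·2^(1−C(4,2)) = 487635/32 ≈ 15238.594.


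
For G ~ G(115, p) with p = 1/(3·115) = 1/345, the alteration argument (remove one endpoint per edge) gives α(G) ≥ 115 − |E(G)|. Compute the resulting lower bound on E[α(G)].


E[|E(G)|] = C(115, 2)·p = 6555 · (1/345) = 19.
E[α(G)] ≥ n − E[|E(G)|] = 115 − 19 = 96.
Numerically: ≈ 96.000000.
(This is only a lower bound; the true E[α(G)] may be larger.)

E[α(G)] ≥ 96 ≈ 96.000000.


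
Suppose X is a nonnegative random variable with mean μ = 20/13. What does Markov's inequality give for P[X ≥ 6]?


μ = E[X] = 20/13, a = 6.
Markov: P[X ≥ 6] ≤ μ/a = (20/13)/6 = 10/39.
Numerically: ≈ 0.2564.
(Since a = 6 > μ = 1.5385, the bound 10/39 is < 1 and informative.)

P[X ≥ 6] ≤ 10/39 ≈ 0.2564.


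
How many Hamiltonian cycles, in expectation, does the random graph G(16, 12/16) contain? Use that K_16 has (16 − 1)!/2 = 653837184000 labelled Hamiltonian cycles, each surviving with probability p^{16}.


K_16 has (16 − 1)!/2 = 653837184000 labelled Hamiltonian cycles.
For each such Hamiltonian cycle H, let X_H = 1 if all 16 edges of H are present in G. Then P[X_H = 1] = p^{16} = (3/4)^{16} = 43046721/4294967296.
By linearity of expectation: E[X] = Σ_H E[X_H] = 653837184000 · p^{16} = 653837184000 · 43046721/4294967296 = 27485885585032875/4194304.
Numerically: E[X] ≈ 6.5531e+09.

E[X] = 653837184000 · (3/4)^{16} = 27485885585032875/4194304 ≈ 6.5531e+09.


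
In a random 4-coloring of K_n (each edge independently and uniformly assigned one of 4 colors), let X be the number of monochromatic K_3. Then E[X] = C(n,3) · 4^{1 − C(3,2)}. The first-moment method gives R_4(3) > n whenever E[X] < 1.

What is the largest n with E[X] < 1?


We need C(n, 3) · 4^{1 − 3} < 1, i.e. C(n, 3) < 4^{3 − 1} = 16.
Check values of n near the boundary:
  n = 3: C(3, 3) = 1; 1 < 16? YES
  n = 4: C(4, 3) = 4; 4 < 16? YES
  n = 5: C(5, 3) = 10; 10 < 16? YES
  n = 6: C(6, 3) = 20; 20 < 16? NO
  n = 7: C(7, 3) = 35; 35 < 16? NO
The largest n with C(n, 3) < 16 is n = 5 (where E[X] = 5/8 ≈ 0.6250). Hence R_4(3) > 5, i.e. R_4(3) ≥ 6.

Largest n = 5; hence R_4(3) > 5.


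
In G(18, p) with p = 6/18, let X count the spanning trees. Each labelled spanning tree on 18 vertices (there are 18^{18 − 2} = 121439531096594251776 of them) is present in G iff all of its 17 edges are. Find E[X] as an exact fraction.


K_18 has 18^{18 − 2} = 121439531096594251776 labelled spanning trees.
For each such spanning tree H, let X_H = 1 if all 17 edges of H are present in G. Then P[X_H = 1] = p^{17} = (1/3)^{17} = 1/129140163.
Summing the indicators: E[X] = Σ_H E[X_H] = 121439531096594251776 · p^{17} = 121439531096594251776 · 1/129140163 = 940369969152.
Numerically: E[X] ≈ 9.4037e+11.

E[X] = 121439531096594251776 · (1/3)^{17} = 940369969152 ≈ 9.4037e+11.


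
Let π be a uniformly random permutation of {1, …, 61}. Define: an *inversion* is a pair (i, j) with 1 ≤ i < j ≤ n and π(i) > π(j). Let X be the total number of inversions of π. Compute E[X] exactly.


Write X = Σ X_I over the C(61, 2) = 1830 pairs i < j, with X_I the indicator of one inversion.
There are 1830 indicators.
For each fixed pair i < j, the values π(i) and π(j) are two distinct elements of {1, …, 61} in uniformly random order; by symmetry P[π(i) > π(j)] = 1/2.
By linearity: E[X] = 1830 · (1/2) = C(61, 2) · (1/2) = 1830/2 = 915 ≈ 915.00000.

E[X] = 915 = 915.00000.


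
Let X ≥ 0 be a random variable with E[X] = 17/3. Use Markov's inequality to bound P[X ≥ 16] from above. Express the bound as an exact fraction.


μ = E[X] = 17/3, a = 16.
Markov: P[X ≥ 16] ≤ μ/a = (17/3)/16 = 17/48.
Numerically: ≈ 0.354167.
(Since a = 16 > μ = 5.666667, the bound 17/48 is < 1 and informative.)

P[X ≥ 16] ≤ 17/48 ≈ 0.354167.


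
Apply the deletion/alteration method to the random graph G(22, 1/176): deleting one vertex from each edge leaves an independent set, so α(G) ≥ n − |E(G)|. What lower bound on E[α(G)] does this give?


E[|E(G)|] = C(22, 2)·p = 231 · (1/176) = 21/16.
E[α(G)] ≥ n − E[|E(G)|] = 22 − 21/16 = 331/16.
Numerically: ≈ 20.68750.
(This is only a lower bound; the true E[α(G)] may be larger.)

E[α(G)] ≥ 331/16 ≈ 20.68750.


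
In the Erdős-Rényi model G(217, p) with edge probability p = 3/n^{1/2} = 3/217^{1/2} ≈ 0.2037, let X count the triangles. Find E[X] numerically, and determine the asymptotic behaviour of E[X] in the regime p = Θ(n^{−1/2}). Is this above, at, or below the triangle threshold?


Number of potential triangles: C(217, 3) = 1679580.
Each occurs with probability p³ ≈ (0.2037)³ ≈ 8.446449e-03.
By linearity: E[X] = C(217, 3)·p³ ≈ 1679580 · 8.446449e-03 ≈ 14186.4868.
Since α = 1/2 < 1, p = c/n^{1/2} ≫ 1/n is above the triangle threshold p ~ 1/n. Asymptotically E[X] ~ (c³/6)·n^{3(1−α)} = (3³/6)·n^{1.5} → ∞; triangles are abundant w.h.p.

E[X] ≈ 14186.4868; in regime p = Θ(1/n^{1/2}) E[X] diverges (above the triangle threshold p ~ 1/n).


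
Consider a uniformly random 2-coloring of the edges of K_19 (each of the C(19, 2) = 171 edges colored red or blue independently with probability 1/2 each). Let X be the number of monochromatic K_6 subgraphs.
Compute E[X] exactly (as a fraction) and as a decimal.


Let X = Σ_S X_S over the C(19, 6) = 27132 subsets S of size 6, where X_S = 1 if the K_6 on S is monochromatic.
For a fixed S, the K_6 on S has C(6, 2) = 15 edges. P[all 15 edges red] = (1/2)^15, and likewise for blue, so P[monochromatic] = 2·(1/2)^15 = 2^{1 − 15} = 1/16384.
Summing: E[X] = C(19, 6) · 2^{1 − 15} = 27132 · 1/16384 = 6783/4096.
Numerically: E[X] ≈ 1.656006.

E[X] = C(19,6)·2^(1−C(6,2)) = 6783/4096 ≈ 1.656006.


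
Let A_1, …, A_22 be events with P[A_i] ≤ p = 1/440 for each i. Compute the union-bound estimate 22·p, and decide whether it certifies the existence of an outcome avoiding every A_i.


Union bound: P[∪_{i=1}^{22} A_i] ≤ Σ_i P[A_i] ≤ 22·p = 22·(1/440) = 1/20.
Numerically: 1/20 ≈ 0.0500000.
Is 1/20 < 1? YES.
Since P[∪ A_i] ≤ 1/20 < 1, the complement has P[∩ A_i^c] ≥ 1 − 1/20 = 19/20 > 0, so some outcome avoids every A_i.

22·p = 1/20 ≈ 0.0500000; existence CERTIFIED by the union bound.


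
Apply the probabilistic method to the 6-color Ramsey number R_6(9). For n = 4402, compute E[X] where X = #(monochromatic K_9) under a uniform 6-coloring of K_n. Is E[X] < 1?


E[X] = C(4402, 9) · 6^{1 − 36} = 1696419745356657449393393700 · 6^{−35} = 1696419745356657449393393700/1719070799748422591028658176.
As a reduced fraction: E[X] = 141368312113054787449449475/143255899979035215919054848 ≈ 0.9868.
Is E[X] < 1? YES.
Since E[X] < 1, there exists a 6-coloring of K_{4402} with no monochromatic K_9; hence R_6(9) > 4402.

E[X] = 141368312113054787449449475/143255899979035215919054848 ≈ 0.9868; E[X] < 1, so R_6(9) > 4402.


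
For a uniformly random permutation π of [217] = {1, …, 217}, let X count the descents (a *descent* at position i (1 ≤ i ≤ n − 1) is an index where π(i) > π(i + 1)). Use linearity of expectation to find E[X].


Write X = Σ X_I over i = 1, …, 216, with X_I the indicator of one descent.
There are 216 indicators.
For each fixed i, the pair (π(i), π(i+1)) is a uniformly random ordered pair of distinct values from {1, …, 217}; by symmetry P[π(i) > π(i+1)] = 1/2.
By linearity: E[X] = 216 · (1/2) = (217 − 1) · (1/2) = 108 ≈ 108.000000.

E[X] = 108 = 108.000000.


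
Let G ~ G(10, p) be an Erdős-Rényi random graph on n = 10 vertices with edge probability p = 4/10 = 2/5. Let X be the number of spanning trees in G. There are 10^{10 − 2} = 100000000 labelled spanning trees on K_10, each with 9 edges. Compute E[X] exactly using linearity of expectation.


K_10 has 10^{10 − 2} = 100000000 labelled spanning trees.
For each such spanning tree H, let X_H = 1 if all 9 edges of H are present in G. Then P[X_H = 1] = p^{9} = (2/5)^{9} = 512/1953125.
By linearity: E[X] = Σ_H E[X_H] = 100000000 · p^{9} = 100000000 · 512/1953125 = 131072/5.
Numerically: E[X] ≈ 2.621e+04.

E[X] = 100000000 · (2/5)^{9} = 131072/5 ≈ 2.621e+04.


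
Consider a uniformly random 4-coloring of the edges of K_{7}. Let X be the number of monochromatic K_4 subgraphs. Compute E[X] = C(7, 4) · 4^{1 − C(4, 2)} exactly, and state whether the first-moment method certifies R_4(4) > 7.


E[X] = C(7, 4) · 4^{1 − 6} = 35 · 4^{−5} = 35/1024.
As a reduced fraction: E[X] = 35/1024 ≈ 0.0342.
Is E[X] < 1? YES.
Since E[X] < 1, there exists a 4-coloring of K_{7} with no monochromatic K_4; hence R_4(4) > 7.

E[X] = 35/1024 ≈ 0.0342; E[X] < 1, so R_4(4) > 7.


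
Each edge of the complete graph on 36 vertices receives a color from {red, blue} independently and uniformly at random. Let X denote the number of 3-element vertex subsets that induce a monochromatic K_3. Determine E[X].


Let X = Σ_S X_S over the C(36, 3) = 7140 subsets S of size 3, where X_S = 1 if the K_3 on S is monochromatic.
For a fixed S, the K_3 on S has C(3, 2) = 3 edges. P[all 3 edges red] = (1/2)^3, and likewise for blue, so P[monochromatic] = 2·(1/2)^3 = 2^{1 − 3} = 1/4.
Summing: E[X] = C(36, 3) · 2^{1 − 3} = 7140 · 1/4 = 1785.
Numerically: E[X] ≈ 1785.000000.

E[X] = C(36,3)·2^(1−C(3,2)) = 1785 ≈ 1785.000000.


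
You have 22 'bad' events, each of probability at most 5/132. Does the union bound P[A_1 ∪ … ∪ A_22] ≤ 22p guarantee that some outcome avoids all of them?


Union bound: P[∪_{i=1}^{22} A_i] ≤ Σ_i P[A_i] ≤ 22·p = 22·(5/132) = 5/6.
Numerically: 5/6 ≈ 0.8333333.
Is 5/6 < 1? YES.
Since P[∪ A_i] ≤ 5/6 < 1, the complement has P[∩ A_i^c] ≥ 1 − 5/6 = 1/6 > 0, so some outcome avoids every A_i.

22·p = 5/6 ≈ 0.8333333; existence CERTIFIED by the union bound.


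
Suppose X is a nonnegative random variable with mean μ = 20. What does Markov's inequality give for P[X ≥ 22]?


μ = E[X] = 20, a = 22.
Markov: P[X ≥ 22] ≤ μ/a = (20)/22 = 10/11.
Numerically: ≈ 0.909091.
(Since a = 22 > μ = 20.000000, the bound 10/11 is < 1 and informative.)

P[X ≥ 22] ≤ 10/11 ≈ 0.909091.


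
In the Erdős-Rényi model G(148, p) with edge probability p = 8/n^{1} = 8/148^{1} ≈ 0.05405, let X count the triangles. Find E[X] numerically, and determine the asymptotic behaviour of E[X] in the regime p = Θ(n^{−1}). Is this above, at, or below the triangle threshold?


Number of potential triangles: C(148, 3) = 529396.
Each occurs with probability p³ ≈ (0.05405)³ ≈ 1.579373e-04.
By linearity: E[X] = C(148, 3)·p³ ≈ 529396 · 1.579373e-04 ≈ 83.6114.
Here α = 1, so p = 8/n is exactly at the triangle threshold p ~ 1/n. Asymptotically E[X] → c³/6 = 8³/6 = 256/3 ≈ 85.3333, a bounded constant. In this regime the triangle count is asymptotically Poisson(c³/6).

E[X] ≈ 83.6114; in regime p = Θ(1/n^{1}) E[X] stays bounded (at the triangle threshold p ~ 1/n).


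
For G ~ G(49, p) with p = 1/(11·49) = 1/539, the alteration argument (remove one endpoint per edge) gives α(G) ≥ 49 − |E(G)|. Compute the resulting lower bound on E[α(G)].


E[|E(G)|] = C(49, 2)·p = 1176 · (1/539) = 24/11.
E[α(G)] ≥ n − E[|E(G)|] = 49 − 24/11 = 515/11.
Numerically: ≈ 46.81818.
(This is only a lower bound; the true E[α(G)] may be larger.)

E[α(G)] ≥ 515/11 ≈ 46.81818.


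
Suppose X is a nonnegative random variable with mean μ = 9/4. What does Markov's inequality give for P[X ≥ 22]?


μ = E[X] = 9/4, a = 22.
Markov: P[X ≥ 22] ≤ μ/a = (9/4)/22 = 9/88.
Numerically: ≈ 0.102273.
(Since a = 22 > μ = 2.250000, the bound 9/88 is < 1 and informative.)

P[X ≥ 22] ≤ 9/88 ≈ 0.102273.


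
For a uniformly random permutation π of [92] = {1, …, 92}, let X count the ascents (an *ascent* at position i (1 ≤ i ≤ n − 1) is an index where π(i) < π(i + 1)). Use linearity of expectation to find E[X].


Write X = Σ X_I over i = 1, …, 91, with X_I the indicator of one ascent.
There are 91 indicators.
For each fixed i, the pair (π(i), π(i+1)) is a uniformly random ordered pair of distinct values from {1, …, 92}; by symmetry P[π(i) < π(i+1)] = 1/2.
By linearity: E[X] = 91 · (1/2) = (92 − 1) · (1/2) = 91/2 ≈ 45.50000.

E[X] = 91/2 = 45.50000.


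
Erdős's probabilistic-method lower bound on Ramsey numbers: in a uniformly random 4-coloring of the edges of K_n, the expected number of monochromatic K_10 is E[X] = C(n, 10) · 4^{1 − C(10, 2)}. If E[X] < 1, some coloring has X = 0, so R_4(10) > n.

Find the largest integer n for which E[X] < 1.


We need C(n, 10) · 4^{1 − 45} < 1, i.e. C(n, 10) < 4^{45 − 1} = 309485009821345068724781056.
Check values of n near the boundary:
  n = 2018: C(2018, 10) = 301820606687612220663963508; 301820606687612220663963508 < 309485009821345068724781056? YES
  n = 2019: C(2019, 10) = 303322949179835278009229628; 303322949179835278009229628 < 309485009821345068724781056? YES
  n = 2020: C(2020, 10) = 304832018578739931133653656; 304832018578739931133653656 < 309485009821345068724781056? YES
  n = 2021: C(2021, 10) = 306347841644770462864800616; 306347841644770462864800616 < 309485009821345068724781056? YES
  n = 2022: C(2022, 10) = 307870445231474093395937796; 307870445231474093395937796 < 309485009821345068724781056? YES
  n = 2023: C(2023, 10) = 309399856285778485315440716; 309399856285778485315440716 < 309485009821345068724781056? YES
  n = 2024: C(2024, 10) = 310936101848269937576192656; 310936101848269937576192656 < 309485009821345068724781056? NO
  n = 2025: C(2025, 10) = 312479209053472269772600560; 312479209053472269772600560 < 309485009821345068724781056? NO
  n = 2026: C(2026, 10) = 314029205130126398094885285; 314029205130126398094885285 < 309485009821345068724781056? NO
The largest n with C(n, 10) < 309485009821345068724781056 is n = 2023 (where E[X] = 77349964071444621328860179/77371252455336267181195264 ≈ 0.9997). Hence R_4(10) > 2023, i.e. R_4(10) ≥ 2024.

Largest n = 2023; hence R_4(10) > 2023.


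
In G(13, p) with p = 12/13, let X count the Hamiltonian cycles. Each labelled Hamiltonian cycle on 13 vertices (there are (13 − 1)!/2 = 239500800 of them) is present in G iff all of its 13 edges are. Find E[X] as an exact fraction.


K_13 has (13 − 1)!/2 = 239500800 labelled Hamiltonian cycles.
For each such Hamiltonian cycle H, let X_H = 1 if all 13 edges of H are present in G. Then P[X_H = 1] = p^{13} = (12/13)^{13} = 106993205379072/302875106592253.
By linearity: E[X] = Σ_H E[X_H] = 239500800 · p^{13} = 239500800 · 106993205379072/302875106592253 = 25624958282852047257600/302875106592253.
Numerically: E[X] ≈ 8.46057e+07.

E[X] = 239500800 · (12/13)^{13} = 25624958282852047257600/302875106592253 ≈ 8.46057e+07.


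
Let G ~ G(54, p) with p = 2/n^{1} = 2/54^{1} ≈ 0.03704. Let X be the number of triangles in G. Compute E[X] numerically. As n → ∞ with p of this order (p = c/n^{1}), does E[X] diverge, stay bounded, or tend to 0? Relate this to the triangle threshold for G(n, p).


Number of potential triangles: C(54, 3) = 24804.
Each occurs with probability p³ ≈ (0.03704)³ ≈ 5.080526e-05.
By linearity: E[X] = C(54, 3)·p³ ≈ 24804 · 5.080526e-05 ≈ 1.2602.
Here α = 1, so p = 2/n is exactly at the triangle threshold p ~ 1/n. Asymptotically E[X] → c³/6 = 2³/6 = 4/3 ≈ 1.3333, a bounded constant. In this regime the triangle count is asymptotically Poisson(c³/6).

E[X] ≈ 1.2602; in regime p = Θ(1/n^{1}) E[X] stays bounded (at the triangle threshold p ~ 1/n).


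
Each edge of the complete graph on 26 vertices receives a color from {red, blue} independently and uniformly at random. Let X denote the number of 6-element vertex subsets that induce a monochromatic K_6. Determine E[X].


Let X = Σ_S X_S over the C(26, 6) = 230230 subsets S of size 6, where X_S = 1 if the K_6 on S is monochromatic.
For a fixed S, the K_6 on S has C(6, 2) = 15 edges. P[all 15 edges red] = (1/2)^15, and likewise for blue, so P[monochromatic] = 2·(1/2)^15 = 2^{1 − 15} = 1/16384.
By linearity of expectation: E[X] = C(26, 6) · 2^{1 − 15} = 230230 · 1/16384 = 115115/8192.
Numerically: E[X] ≈ 14.052.

E[X] = C(26,6)·2^(1−C(6,2)) = 115115/8192 ≈ 14.052.


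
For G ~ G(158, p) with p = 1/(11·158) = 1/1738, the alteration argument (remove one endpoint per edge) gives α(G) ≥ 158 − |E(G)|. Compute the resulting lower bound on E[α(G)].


E[|E(G)|] = C(158, 2)·p = 12403 · (1/1738) = 157/22.
E[α(G)] ≥ n − E[|E(G)|] = 158 − 157/22 = 3319/22.
Numerically: ≈ 150.864.
(This is only a lower bound; the true E[α(G)] may be larger.)

E[α(G)] ≥ 3319/22 ≈ 150.864.


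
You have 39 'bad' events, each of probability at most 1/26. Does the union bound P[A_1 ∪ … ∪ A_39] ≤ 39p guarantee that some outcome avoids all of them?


Union bound: P[∪_{i=1}^{39} A_i] ≤ Σ_i P[A_i] ≤ 39·p = 39·(1/26) = 3/2.
Numerically: 3/2 ≈ 1.5000000.
Is 3/2 < 1? NO.
Since the bound 3/2 is ≥ 1, the union bound is uninformative here; it does NOT by itself certify existence.

39·p = 3/2 ≈ 1.5000000; existence NOT certified by the union bound.


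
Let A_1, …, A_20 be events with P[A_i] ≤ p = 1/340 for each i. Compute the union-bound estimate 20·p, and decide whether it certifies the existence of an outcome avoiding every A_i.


Union bound: P[∪_{i=1}^{20} A_i] ≤ Σ_i P[A_i] ≤ 20·p = 20·(1/340) = 1/17.
Numerically: 1/17 ≈ 0.058824.
Is 1/17 < 1? YES.
Since P[∪ A_i] ≤ 1/17 < 1, the complement has P[∩ A_i^c] ≥ 1 − 1/17 = 16/17 > 0, so some outcome avoids every A_i.

20·p = 1/17 ≈ 0.058824; existence CERTIFIED by the union bound.


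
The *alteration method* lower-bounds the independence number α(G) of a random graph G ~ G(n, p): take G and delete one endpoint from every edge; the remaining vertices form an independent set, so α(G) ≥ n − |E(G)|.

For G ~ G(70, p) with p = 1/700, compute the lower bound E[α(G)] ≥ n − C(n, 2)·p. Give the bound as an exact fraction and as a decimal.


E[|E(G)|] = C(70, 2)·p = 2415 · (1/700) = 69/20.
E[α(G)] ≥ n − E[|E(G)|] = 70 − 69/20 = 1331/20.
Numerically: ≈ 66.5500.
(This is only a lower bound; the true E[α(G)] may be larger.)

E[α(G)] ≥ 1331/20 ≈ 66.5500.


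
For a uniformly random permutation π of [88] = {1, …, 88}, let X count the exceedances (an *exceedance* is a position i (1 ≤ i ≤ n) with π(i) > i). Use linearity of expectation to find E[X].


Write X = Σ_{i=1}^{88} X_i, where X_i = 1_{π(i) > i}.
For each fixed i, π(i) is uniform over {1, …, 88} (marginal of a uniform permutation), so P[π(i) > i] = (n − i)/n. Summing: Σ_{i=1}^{88} (n − i)/n = (0 + 1 + … + 87)/88 = 88(88 − 1)/(2·88) = (88 − 1)/2.
Hence E[X] = Σ_{i=1}^{88} (88 − i)/88 = 87/2 ≈ 43.500.

E[X] = 87/2 = 43.500.


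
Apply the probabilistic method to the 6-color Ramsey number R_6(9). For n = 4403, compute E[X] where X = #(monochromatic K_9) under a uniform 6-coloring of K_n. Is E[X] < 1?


E[X] = C(4403, 9) · 6^{1 − 36} = 1699894433046281918452233150 · 6^{−35} = 1699894433046281918452233150/1719070799748422591028658176.
As a reduced fraction: E[X] = 283315738841046986408705525/286511799958070431838109696 ≈ 0.9888.
Is E[X] < 1? YES.
Since E[X] < 1, there exists a 6-coloring of K_{4403} with no monochromatic K_9; hence R_6(9) > 4403.

E[X] = 283315738841046986408705525/286511799958070431838109696 ≈ 0.9888; E[X] < 1, so R_6(9) > 4403.


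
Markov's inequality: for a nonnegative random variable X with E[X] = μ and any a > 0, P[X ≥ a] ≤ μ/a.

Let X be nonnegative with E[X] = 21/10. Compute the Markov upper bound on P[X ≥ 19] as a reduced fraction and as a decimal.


μ = E[X] = 21/10, a = 19.
Markov: P[X ≥ 19] ≤ μ/a = (21/10)/19 = 21/190.
Numerically: ≈ 0.1105.
(Since a = 19 > μ = 2.1000, the bound 21/190 is < 1 and informative.)

P[X ≥ 19] ≤ 21/190 ≈ 0.1105.


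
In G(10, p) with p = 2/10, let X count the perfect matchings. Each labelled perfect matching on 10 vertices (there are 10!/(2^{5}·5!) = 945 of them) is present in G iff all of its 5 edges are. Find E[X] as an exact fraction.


K_10 has 10!/(2^{5}·5!) = 945 labelled perfect matchings.
For each such perfect matching H, let X_H = 1 if all 5 edges of H are present in G. Then P[X_H = 1] = p^{5} = (1/5)^{5} = 1/3125.
By linearity of expectation: E[X] = Σ_H E[X_H] = 945 · p^{5} = 945 · 1/3125 = 189/625.
Numerically: E[X] ≈ 0.3024.

E[X] = 945 · (1/5)^{5} = 189/625 ≈ 0.3024.


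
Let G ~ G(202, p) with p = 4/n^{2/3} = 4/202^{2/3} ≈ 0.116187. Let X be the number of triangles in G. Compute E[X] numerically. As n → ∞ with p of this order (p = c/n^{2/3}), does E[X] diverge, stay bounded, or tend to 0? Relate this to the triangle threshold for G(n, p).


Number of potential triangles: C(202, 3) = 1353400.
Each occurs with probability p³ ≈ (0.116187)³ ≈ 1.56847368e-03.
By linearity: E[X] = C(202, 3)·p³ ≈ 1353400 · 1.56847368e-03 ≈ 2122.772277.
Since α = 2/3 < 1, p = c/n^{2/3} ≫ 1/n is above the triangle threshold p ~ 1/n. Asymptotically E[X] ~ (c³/6)·n^{3(1−α)} = (4³/6)·n^{1} → ∞; triangles are abundant w.h.p.

E[X] ≈ 2122.772277; in regime p = Θ(1/n^{2/3}) E[X] diverges (above the triangle threshold p ~ 1/n).


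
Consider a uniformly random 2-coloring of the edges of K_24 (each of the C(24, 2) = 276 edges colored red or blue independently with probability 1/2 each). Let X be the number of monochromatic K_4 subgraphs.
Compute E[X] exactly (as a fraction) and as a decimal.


Let X = Σ_S X_S over the C(24, 4) = 10626 subsets S of size 4, where X_S = 1 if the K_4 on S is monochromatic.
For a fixed S, the K_4 on S has C(4, 2) = 6 edges. P[all 6 edges red] = (1/2)^6, and likewise for blue, so P[monochromatic] = 2·(1/2)^6 = 2^{1 − 6} = 1/32.
Summing: E[X] = C(24, 4) · 2^{1 − 6} = 10626 · 1/32 = 5313/16.
Numerically: E[X] ≈ 332.062.

E[X] = C(24,4)·2^(1−C(4,2)) = 5313/16 ≈ 332.062.


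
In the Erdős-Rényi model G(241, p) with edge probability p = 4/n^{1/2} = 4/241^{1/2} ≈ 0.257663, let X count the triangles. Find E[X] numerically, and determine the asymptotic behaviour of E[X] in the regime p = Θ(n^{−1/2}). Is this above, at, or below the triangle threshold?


Number of potential triangles: C(241, 3) = 2303960.
Each occurs with probability p³ ≈ (0.257663)³ ≈ 1.71062341e-02.
By linearity: E[X] = C(241, 3)·p³ ≈ 2303960 · 1.71062341e-02 ≈ 39412.079030.
Since α = 1/2 < 1, p = c/n^{1/2} ≫ 1/n is above the triangle threshold p ~ 1/n. Asymptotically E[X] ~ (c³/6)·n^{3(1−α)} = (4³/6)·n^{1.5} → ∞; triangles are abundant w.h.p.

E[X] ≈ 39412.079030; in regime p = Θ(1/n^{1/2}) E[X] diverges (above the triangle threshold p ~ 1/n).
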